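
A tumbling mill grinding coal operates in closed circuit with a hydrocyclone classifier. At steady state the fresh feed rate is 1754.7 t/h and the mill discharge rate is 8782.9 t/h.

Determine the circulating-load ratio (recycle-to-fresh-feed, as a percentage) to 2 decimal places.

CL = 400.54 %

Mill node: discharge = fresh + recycle.
R = M − F = 8782.9 − 1754.7 = 7028.2 t/h
CL = 100·R/F = 100·7028.2/1754.7 = 400.54 %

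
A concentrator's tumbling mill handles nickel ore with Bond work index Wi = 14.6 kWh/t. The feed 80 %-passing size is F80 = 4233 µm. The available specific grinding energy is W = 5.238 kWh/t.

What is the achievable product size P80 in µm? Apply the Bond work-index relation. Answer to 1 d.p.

P80 = 380.8 µm

Bond:  W = 10 Wi (1/√P − 1/√F)
⇒ 1/√P80 = W/(10 Wi) + 1/√F80
  = 5.2380/(10·14.6) + 1/√4233 = 0.035877 + 0.015370 = 0.051247
P80 = (1/0.051247)² = 19.5134² = 380.77 µm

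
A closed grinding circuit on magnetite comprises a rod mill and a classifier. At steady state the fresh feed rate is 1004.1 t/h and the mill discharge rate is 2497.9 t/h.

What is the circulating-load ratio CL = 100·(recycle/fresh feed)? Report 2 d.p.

Mill node: discharge = fresh + recycle.
R = M − F = 2497.9 − 1004.1 = 1493.8 t/h
CL = 100·R/F = 100·1493.8/1004.1 = 148.77 %

CL = 148.77 %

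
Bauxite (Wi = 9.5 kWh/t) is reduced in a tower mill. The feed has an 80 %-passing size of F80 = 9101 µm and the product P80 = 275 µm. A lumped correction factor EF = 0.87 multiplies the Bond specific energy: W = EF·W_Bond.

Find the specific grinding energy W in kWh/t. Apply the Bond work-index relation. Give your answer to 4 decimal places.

W = 10 Wi / √P80 − 10 Wi / √F80
1/√275 = 0.060302;  1/√9101 = 0.010482
W = 10·9.5·(0.060302 − 0.010482) = 4.7329 kWh/t
W_actual = 0.87 × 4.7329 = 4.1176 kWh/t

W = 4.1176 kWh/t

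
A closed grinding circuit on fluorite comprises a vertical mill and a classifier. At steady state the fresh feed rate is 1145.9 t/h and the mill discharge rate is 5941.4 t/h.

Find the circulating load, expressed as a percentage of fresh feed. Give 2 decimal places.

Discharge = new feed + return, hence
R = M − F = 5941.4 − 1145.9 = 4795.5 t/h
CL = 100·R/F = 100·4795.5/1145.9 = 418.49 %

CL = 418.49 %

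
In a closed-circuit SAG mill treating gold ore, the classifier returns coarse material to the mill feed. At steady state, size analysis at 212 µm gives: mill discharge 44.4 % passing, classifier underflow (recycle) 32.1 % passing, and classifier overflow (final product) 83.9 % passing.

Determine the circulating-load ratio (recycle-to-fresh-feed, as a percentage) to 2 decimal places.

Two-product formula at 212 µm:
(1+r)·d = r·u + o ⇒ r = (o−d)/(d−u)
r = (83.9 − 44.4)/(44.4 − 32.1) = 39.5/12.3 = 3.2114
CL = 100·r = 321.14 %

CL = 321.14 %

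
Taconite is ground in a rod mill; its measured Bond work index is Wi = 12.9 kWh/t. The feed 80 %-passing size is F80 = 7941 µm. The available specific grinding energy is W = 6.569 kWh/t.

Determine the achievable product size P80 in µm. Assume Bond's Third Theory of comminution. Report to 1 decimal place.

Bond:  W = 10 Wi (1/√P − 1/√F)
P80^(−½) = W/(10 Wi) + F80^(−½)
  = 6.5690/(10·12.9) + 1/√7941 = 0.050922 + 0.011222 = 0.062144
P80 = (1/0.062144)² = 16.0916² = 258.94 µm

P80 = 258.9 µm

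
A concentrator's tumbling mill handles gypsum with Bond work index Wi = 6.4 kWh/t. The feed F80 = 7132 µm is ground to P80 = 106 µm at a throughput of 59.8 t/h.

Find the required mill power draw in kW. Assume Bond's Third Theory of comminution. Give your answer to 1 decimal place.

P = 326.4 kW

W = 10·Wi·[P80^(−½) − F80^(−½)]
W = 10·6.4·(1/√106 − 1/√7132) = 10·6.4·(0.085287) = 5.4584 kWh/t
Mill draw = 5.4584 × 59.8 = 326.4 kW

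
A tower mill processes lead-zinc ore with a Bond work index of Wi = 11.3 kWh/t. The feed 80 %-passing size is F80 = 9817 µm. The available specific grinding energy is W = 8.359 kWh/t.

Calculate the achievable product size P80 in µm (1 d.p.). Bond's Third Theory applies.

P80 = 141.5 µm

W = 10 Wi (P80^-0.5 − F80^-0.5)
P80^(−½) = W/(10 Wi) + F80^(−½)
  = 8.3590/(10·11.3) + 1/√9817 = 0.073973 + 0.010093 = 0.084066
P80 = (1/0.084066)² = 11.8954² = 141.50 µm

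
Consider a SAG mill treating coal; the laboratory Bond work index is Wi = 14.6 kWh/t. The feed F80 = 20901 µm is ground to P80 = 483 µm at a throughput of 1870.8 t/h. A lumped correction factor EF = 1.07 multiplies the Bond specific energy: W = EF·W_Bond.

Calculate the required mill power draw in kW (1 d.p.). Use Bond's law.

P = 11276.6 kW

W = 10·Wi·(P80^(-½) − F80^(-½))
W = 10·14.6·(1/√483 − 1/√20901) = 10·14.6·(0.038585) = 5.6334 kWh/t
Corrected W = EF·W_Bond = 1.07·5.6334 = 6.0277 kWh/t
P_mill = W·ṁ = 6.0277·1870.8 = 11276.6 kW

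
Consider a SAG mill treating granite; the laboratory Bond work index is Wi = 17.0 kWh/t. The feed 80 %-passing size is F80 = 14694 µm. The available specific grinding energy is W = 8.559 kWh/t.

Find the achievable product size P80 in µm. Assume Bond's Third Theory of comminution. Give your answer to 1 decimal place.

P80 = 291.2 µm

Bond: W = 10·Wi·(1/√P80 − 1/√F80)
⇒ 1/√P80 = W/(10·Wi) + 1/√F80
  = 8.5590/(10·17.0) + 1/√14694 = 0.050347 + 0.008250 = 0.058597
P80 = (1/0.058597)² = 17.0658² = 291.24 µm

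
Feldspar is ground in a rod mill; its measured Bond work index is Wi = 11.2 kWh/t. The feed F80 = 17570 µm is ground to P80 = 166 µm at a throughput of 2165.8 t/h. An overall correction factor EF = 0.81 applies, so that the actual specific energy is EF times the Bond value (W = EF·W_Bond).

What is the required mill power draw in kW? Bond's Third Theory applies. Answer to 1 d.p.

P = 13767.6 kW

Bond:  W = 10 Wi (1/√P − 1/√F)
W = 10·11.2·(1/√166 − 1/√17570) = 10·11.2·(0.070071) = 7.8479 kWh/t
Apply correction: 7.8479 × 0.81 = 6.3568 kWh/t
Power = W × throughput = 6.3568 kWh/t × 2165.8 t/h = 13767.6 kW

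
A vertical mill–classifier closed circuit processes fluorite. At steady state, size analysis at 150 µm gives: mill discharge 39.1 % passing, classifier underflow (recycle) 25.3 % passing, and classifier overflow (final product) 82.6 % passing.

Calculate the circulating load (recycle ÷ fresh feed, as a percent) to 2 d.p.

Mass balance on the −150 µm fraction:
(1+r)·d = r·u + o ⇒ r = (o−d)/(d−u)
r = (82.6 − 39.1)/(39.1 − 25.3) = 43.5/13.8 = 3.1522
CL = 100·r = 315.22 %

CL = 315.22 %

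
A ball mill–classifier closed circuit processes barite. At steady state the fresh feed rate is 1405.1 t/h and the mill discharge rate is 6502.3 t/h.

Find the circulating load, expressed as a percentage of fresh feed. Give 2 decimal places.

CL = 362.76 %

Discharge = new feed + return, hence
R = M − F = 6502.3 − 1405.1 = 5097.2 t/h
CL = 100·R/F = 100·5097.2/1405.1 = 362.76 %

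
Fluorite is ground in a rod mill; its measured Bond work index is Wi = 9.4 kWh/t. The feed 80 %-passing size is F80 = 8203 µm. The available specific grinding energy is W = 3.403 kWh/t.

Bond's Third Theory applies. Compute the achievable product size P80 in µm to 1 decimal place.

Bond:  W = 10 Wi (1/√P − 1/√F)
P80^-0.5 = F80^-0.5 + W/(10 Wi)
  = 3.4030/(10·9.4) + 1/√8203 = 0.036202 + 0.011041 = 0.047243
P80 = (1/0.047243)² = 21.1670² = 448.04 µm

P80 = 448.0 µm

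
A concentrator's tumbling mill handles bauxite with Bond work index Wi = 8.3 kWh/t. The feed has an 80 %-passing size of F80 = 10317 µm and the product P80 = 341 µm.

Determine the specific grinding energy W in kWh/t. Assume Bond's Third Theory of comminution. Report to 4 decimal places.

W = 3.6776 kWh/t

W = 10 Wi (P80^-0.5 − F80^-0.5)
1/√341 = 0.054153;  1/√10317 = 0.009845
W = 10·8.3·(0.054153 − 0.009845) = 3.6776 kWh/t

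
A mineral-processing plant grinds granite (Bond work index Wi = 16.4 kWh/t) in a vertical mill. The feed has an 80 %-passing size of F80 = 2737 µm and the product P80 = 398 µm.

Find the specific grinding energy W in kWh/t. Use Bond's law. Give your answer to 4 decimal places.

W = 5.0858 kWh/t

Bond:  W = 10 Wi (1/√P − 1/√F)
1/√398 = 0.050125;  1/√2737 = 0.019114
W = 10·16.4·(0.050125 − 0.019114) = 5.0858 kWh/t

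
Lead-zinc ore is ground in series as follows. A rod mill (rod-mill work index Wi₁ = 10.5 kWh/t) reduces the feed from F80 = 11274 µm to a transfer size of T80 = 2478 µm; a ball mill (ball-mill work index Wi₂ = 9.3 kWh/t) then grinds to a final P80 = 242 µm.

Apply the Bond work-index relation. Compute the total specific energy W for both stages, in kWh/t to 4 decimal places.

W = 5.2304 kWh/t

W = 10 Wi (1/√P80 − 1/√F80)  [Bond]
Stage 1 (11274→2478 µm, Wi₁=10.5): W₁ = 10·10.5·(0.020089 − 0.009418) = 1.1204 kWh/t
Stage 2 (2478→242 µm, Wi₂=9.3): W₂ = 10·9.3·(0.064282 − 0.020089) = 4.1100 kWh/t
W = W₁ + W₂ = 1.1204 + 4.1100 = 5.2304 kWh/t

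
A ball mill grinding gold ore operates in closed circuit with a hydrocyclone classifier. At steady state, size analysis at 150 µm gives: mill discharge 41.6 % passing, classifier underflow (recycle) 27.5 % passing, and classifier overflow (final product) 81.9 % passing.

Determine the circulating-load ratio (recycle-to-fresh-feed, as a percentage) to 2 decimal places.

CL = 285.82 %

Classifier node, passing 150 µm:
Fd + Rd = Ru + Fo ⇒ R/F = (o−d)/(d−u)
r = (81.9 − 41.6)/(41.6 − 27.5) = 40.3/14.1 = 2.8582
CL = 100·r = 285.82 %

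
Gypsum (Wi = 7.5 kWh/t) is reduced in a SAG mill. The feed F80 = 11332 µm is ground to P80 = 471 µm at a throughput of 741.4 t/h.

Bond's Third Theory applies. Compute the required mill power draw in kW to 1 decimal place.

P = 2039.8 kW

W_Bond = 10·Wi·(1/√P₈₀ − 1/√F₈₀)
W = 10·7.5·(1/√471 − 1/√11332) = 10·7.5·(0.036684) = 2.7513 kWh/t
Power = W × throughput = 2.7513 kWh/t × 741.4 t/h = 2039.8 kW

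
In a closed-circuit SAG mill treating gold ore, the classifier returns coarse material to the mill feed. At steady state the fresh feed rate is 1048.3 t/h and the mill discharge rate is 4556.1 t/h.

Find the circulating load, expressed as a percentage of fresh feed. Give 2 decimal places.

Discharge = new feed + return, hence
R = M − F = 4556.1 − 1048.3 = 3507.8 t/h
CL = 100·R/F = 100·3507.8/1048.3 = 334.62 %

CL = 334.62 %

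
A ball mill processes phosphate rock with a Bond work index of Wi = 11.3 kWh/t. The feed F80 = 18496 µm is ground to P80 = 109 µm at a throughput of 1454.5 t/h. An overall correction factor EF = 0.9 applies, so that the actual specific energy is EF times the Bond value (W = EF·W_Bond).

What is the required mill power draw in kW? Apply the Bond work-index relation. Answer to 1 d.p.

P = 13080.8 kW

Bond:  W = 10 Wi (1/√P − 1/√F)
W = 10·11.3·(1/√109 − 1/√18496) = 10·11.3·(0.088430) = 9.9926 kWh/t
Corrected W = EF·W_Bond = 0.9·9.9926 = 8.9933 kWh/t
Power = W × throughput = 8.9933 kWh/t × 1454.5 t/h = 13080.8 kW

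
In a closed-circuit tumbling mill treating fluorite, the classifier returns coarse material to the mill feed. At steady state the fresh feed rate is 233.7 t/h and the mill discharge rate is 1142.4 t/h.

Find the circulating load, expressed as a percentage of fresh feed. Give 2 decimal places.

CL = 388.83 %

Mill node: discharge = fresh + recycle.
R = M − F = 1142.4 − 233.7 = 908.7 t/h
CL = 100·R/F = 100·908.7/233.7 = 388.83 %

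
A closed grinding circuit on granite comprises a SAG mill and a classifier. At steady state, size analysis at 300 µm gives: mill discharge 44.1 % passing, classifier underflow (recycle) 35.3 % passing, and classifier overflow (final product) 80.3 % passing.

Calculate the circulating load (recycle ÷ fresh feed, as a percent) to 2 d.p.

CL = 411.36 %

Mass balance on the −300 µm fraction:
d + r·d = r·u + o → r(d−u) = o−d
r = (80.3 − 44.1)/(44.1 − 35.3) = 36.2/8.8 = 4.1136
CL = 100·r = 411.36 %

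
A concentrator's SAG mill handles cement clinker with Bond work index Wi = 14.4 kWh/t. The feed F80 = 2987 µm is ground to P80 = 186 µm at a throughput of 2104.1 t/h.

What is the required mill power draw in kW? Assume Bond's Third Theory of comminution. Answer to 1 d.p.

P = 16672.5 kW

W = 10 Wi / √P80 − 10 Wi / √F80
W = 10·14.4·(1/√186 − 1/√2987) = 10·14.4·(0.055026) = 7.9238 kWh/t
Mill draw = 7.9238 × 2104.1 = 16672.5 kW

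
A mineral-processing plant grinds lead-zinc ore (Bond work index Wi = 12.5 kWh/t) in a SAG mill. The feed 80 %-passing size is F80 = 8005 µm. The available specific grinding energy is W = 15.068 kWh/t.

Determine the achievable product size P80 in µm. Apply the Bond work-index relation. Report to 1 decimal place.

P80 = 57.6 µm

W_Bond = 10·Wi·(1/√P₈₀ − 1/√F₈₀)
⇒ 1/√P80 = W/(10·Wi) + 1/√F80
  = 15.0680/(10·12.5) + 1/√8005 = 0.120544 + 0.011177 = 0.131721
P80 = (1/0.131721)² = 7.5918² = 57.64 µm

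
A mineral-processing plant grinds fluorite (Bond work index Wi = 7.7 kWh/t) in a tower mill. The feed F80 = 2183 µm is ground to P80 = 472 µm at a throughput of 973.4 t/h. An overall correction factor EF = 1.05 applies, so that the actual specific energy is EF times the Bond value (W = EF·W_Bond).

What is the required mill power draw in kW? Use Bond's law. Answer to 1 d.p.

W = 10·Wi·[P80^(−½) − F80^(−½)]
W = 10·7.7·(1/√472 − 1/√2183) = 10·7.7·(0.024626) = 1.8962 kWh/t
W_actual = 1.05 × 1.8962 = 1.9910 kWh/t
P_mill = W·ṁ = 1.9910·973.4 = 1938.0 kW

P = 1938.0 kW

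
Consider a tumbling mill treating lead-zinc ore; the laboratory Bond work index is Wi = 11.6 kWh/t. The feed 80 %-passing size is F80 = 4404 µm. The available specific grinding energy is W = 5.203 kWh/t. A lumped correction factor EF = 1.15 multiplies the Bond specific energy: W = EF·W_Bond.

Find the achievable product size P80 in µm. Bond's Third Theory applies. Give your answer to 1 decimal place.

W = 10 Wi / √P80 − 10 Wi / √F80
W_Bond = W / EF = 5.203 / 1.15 = 4.5243 kWh/t
1/√P80 = 1/√F80 + W_Bond/(10·Wi)
  = 4.5243/(10·11.6) + 1/√4404 = 0.039003 + 0.015069 = 0.054072
P80 = (1/0.054072)² = 18.4940² = 342.03 µm

P80 = 342.0 µm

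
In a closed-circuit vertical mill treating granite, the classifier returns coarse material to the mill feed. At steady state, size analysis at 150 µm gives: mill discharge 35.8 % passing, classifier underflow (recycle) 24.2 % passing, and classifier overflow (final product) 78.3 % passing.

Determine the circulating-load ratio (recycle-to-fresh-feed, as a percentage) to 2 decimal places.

CL = 366.38 %

Let r = R/F. Size balance at 150 µm:
d + r·d = r·u + o → r(d−u) = o−d
r = (78.3 − 35.8)/(35.8 − 24.2) = 42.5/11.6 = 3.6638
CL = 100·r = 366.38 %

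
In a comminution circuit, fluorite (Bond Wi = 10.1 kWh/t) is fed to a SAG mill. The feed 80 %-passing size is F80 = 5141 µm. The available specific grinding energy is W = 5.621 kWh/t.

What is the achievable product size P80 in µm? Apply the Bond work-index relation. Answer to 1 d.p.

P80 = 206.4 µm

Bond:  W = 10 Wi (1/√P − 1/√F)
⇒ 1/√P80 = W/(10·Wi) + 1/√F80
  = 5.6210/(10·10.1) + 1/√5141 = 0.055653 + 0.013947 = 0.069600
P80 = (1/0.069600)² = 14.3678² = 206.43 µm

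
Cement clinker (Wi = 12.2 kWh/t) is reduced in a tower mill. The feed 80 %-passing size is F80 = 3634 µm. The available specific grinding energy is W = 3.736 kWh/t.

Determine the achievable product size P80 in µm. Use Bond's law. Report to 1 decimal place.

P80 = 448.6 µm

W_Bond = 10·Wi·(1/√P₈₀ − 1/√F₈₀)
⇒ 1/√P80 = W/(10·Wi) + 1/√F80
  = 3.7360/(10·12.2) + 1/√3634 = 0.030623 + 0.016589 = 0.047211
P80 = (1/0.047211)² = 21.1813² = 448.65 µm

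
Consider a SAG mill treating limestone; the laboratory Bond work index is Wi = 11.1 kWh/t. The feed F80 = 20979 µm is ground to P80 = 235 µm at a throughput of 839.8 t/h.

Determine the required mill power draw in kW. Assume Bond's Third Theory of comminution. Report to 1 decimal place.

W = 10·Wi·(P80^(-½) − F80^(-½))
W = 10·11.1·(1/√235 − 1/√20979) = 10·11.1·(0.058329) = 6.4745 kWh/t
P = W·T = 6.4745·839.8 = 5437.3 kW

P = 5437.3 kW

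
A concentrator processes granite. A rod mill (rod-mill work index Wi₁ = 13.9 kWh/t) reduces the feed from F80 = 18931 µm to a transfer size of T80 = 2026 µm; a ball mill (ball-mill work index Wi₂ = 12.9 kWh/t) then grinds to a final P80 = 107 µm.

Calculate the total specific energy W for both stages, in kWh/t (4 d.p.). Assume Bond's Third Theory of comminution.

W = 11.6828 kWh/t

W_Bond = 10·Wi·(1/√P₈₀ − 1/√F₈₀)
Stage 1 (18931→2026 µm, Wi₁=13.9): W₁ = 10·13.9·(0.022217 − 0.007268) = 2.0779 kWh/t
Stage 2 (2026→107 µm, Wi₂=12.9): W₂ = 10·12.9·(0.096674 − 0.022217) = 9.6049 kWh/t
W = W₁ + W₂ = 2.0779 + 9.6049 = 11.6828 kWh/t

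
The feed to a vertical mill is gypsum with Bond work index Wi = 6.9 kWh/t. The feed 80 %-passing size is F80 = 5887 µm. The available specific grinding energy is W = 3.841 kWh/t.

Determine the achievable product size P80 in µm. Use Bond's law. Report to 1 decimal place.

P80 = 211.9 µm

W = 10·Wi·(P80^(-½) − F80^(-½))
P80^-0.5 = F80^-0.5 + W/(10 Wi)
  = 3.8410/(10·6.9) + 1/√5887 = 0.055667 + 0.013033 = 0.068700
P80 = (1/0.068700)² = 14.5561² = 211.88 µm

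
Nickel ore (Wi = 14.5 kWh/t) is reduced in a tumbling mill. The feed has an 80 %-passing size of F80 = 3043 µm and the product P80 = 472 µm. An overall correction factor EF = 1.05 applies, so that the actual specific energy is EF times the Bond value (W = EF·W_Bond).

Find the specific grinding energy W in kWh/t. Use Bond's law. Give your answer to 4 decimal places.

W = 4.2479 kWh/t

W = 10 Wi / √P80 − 10 Wi / √F80
1/√472 = 0.046029;  1/√3043 = 0.018128
W = 10·14.5·(0.046029 − 0.018128) = 4.0456 kWh/t
Corrected W = EF·W_Bond = 1.05·4.0456 = 4.2479 kWh/t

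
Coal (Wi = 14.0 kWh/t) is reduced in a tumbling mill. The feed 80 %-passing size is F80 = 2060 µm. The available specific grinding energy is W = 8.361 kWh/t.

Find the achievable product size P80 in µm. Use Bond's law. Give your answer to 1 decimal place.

W = 10·Wi·(P80^(-½) − F80^(-½))
1/√P80 = 1/√F80 + W/(10·Wi)
  = 8.3610/(10·14.0) + 1/√2060 = 0.059721 + 0.022033 = 0.081754
P80 = (1/0.081754)² = 12.2318² = 149.62 µm

P80 = 149.6 µm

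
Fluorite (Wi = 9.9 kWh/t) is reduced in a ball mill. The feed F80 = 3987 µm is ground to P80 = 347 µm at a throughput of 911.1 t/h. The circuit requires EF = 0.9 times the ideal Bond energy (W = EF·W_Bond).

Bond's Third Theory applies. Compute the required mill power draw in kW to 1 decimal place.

P = 3072.3 kW

W_Bond = 10·Wi·(1/√P₈₀ − 1/√F₈₀)
W = 10·9.9·(1/√347 − 1/√3987) = 10·9.9·(0.037846) = 3.7467 kWh/t
W_actual = 0.9 × 3.7467 = 3.3720 kWh/t
P_mill = W·ṁ = 3.3720·911.1 = 3072.3 kW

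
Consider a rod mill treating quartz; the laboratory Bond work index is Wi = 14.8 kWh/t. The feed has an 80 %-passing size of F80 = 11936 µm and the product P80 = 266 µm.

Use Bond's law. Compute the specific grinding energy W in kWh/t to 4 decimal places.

Bond: W = 10·Wi·(1/√P80 − 1/√F80)
1/√266 = 0.061314;  1/√11936 = 0.009153
W = 10·14.8·(0.061314 − 0.009153) = 7.7198 kWh/t

W = 7.7198 kWh/t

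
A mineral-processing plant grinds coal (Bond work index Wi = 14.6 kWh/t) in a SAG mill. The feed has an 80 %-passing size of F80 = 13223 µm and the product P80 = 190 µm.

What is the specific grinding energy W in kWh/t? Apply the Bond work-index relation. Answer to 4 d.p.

W = 10·Wi·[P80^(−½) − F80^(−½)]
1/√190 = 0.072548;  1/√13223 = 0.008696
W = 10·14.6·(0.072548 − 0.008696) = 9.3223 kWh/t

W = 9.3223 kWh/t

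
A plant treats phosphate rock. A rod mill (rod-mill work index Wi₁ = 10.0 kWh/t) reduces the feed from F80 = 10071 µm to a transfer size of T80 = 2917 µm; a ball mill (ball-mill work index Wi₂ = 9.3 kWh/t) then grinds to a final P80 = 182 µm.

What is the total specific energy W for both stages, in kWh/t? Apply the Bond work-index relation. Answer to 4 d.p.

W = 10·Wi·(P80^(-½) − F80^(-½))
Stage 1 (10071→2917 µm, Wi₁=10.0): W₁ = 10·10.0·(0.018515 − 0.009965) = 0.8551 kWh/t
Stage 2 (2917→182 µm, Wi₂=9.3): W₂ = 10·9.3·(0.074125 − 0.018515) = 5.1717 kWh/t
W = W₁ + W₂ = 0.8551 + 5.1717 = 6.0268 kWh/t

W = 6.0268 kWh/t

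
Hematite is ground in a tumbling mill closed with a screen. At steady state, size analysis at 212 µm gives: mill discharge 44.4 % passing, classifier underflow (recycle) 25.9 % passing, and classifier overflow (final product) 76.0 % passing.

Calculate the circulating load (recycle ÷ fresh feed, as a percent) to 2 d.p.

CL = 170.81 %

Let r = R/F. Size balance at 212 µm:
r = (o − d)/(d − u)
r = (76.0 − 44.4)/(44.4 − 25.9) = 31.6/18.5 = 1.7081
CL = 100·r = 170.81 %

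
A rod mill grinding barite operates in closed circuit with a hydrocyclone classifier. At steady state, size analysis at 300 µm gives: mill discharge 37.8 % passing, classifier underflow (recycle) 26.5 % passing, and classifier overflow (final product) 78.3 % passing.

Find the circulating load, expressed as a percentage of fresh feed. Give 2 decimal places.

CL = 358.41 %

Let r = R/F. Size balance at 300 µm:
d + r·d = r·u + o → r(d−u) = o−d
r = (78.3 − 37.8)/(37.8 − 26.5) = 40.5/11.3 = 3.5841
CL = 100·r = 358.41 %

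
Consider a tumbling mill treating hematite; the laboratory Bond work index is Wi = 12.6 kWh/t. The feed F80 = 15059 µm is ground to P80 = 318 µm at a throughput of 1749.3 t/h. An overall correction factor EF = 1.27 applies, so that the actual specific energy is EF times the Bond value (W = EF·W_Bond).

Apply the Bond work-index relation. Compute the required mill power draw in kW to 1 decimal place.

P = 13416.2 kW

W = 10 Wi (P80^-0.5 − F80^-0.5)
W = 10·12.6·(1/√318 − 1/√15059) = 10·12.6·(0.047928) = 6.0390 kWh/t
With EF = 1.27: W = 6.0390·1.27 = 7.6695 kWh/t
Power = W × throughput = 7.6695 kWh/t × 1749.3 t/h = 13416.2 kW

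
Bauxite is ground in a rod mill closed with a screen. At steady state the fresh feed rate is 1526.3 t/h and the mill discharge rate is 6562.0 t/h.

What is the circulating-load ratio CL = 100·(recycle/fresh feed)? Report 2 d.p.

Steady state: M = F + R.
R = M − F = 6562.0 − 1526.3 = 5035.7 t/h
CL = 100·R/F = 100·5035.7/1526.3 = 329.93 %

CL = 329.93 %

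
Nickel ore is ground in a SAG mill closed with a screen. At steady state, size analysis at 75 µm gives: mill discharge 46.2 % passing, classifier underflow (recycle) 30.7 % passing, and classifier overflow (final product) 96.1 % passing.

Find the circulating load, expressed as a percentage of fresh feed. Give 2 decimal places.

CL = 321.94 %

Let r = R/F. Size balance at 75 µm:
d + r·d = r·u + o → r(d−u) = o−d
r = (96.1 − 46.2)/(46.2 − 30.7) = 49.9/15.5 = 3.2194
CL = 100·r = 321.94 %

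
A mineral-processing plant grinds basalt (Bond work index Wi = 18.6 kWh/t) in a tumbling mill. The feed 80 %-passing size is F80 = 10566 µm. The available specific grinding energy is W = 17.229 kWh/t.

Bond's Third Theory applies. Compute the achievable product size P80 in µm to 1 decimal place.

W = 10·Wi·[P80^(−½) − F80^(−½)]
⇒ 1/√P80 = W/(10 Wi) + 1/√F80
  = 17.2290/(10·18.6) + 1/√10566 = 0.092629 + 0.009728 = 0.102358
P80 = (1/0.102358)² = 9.7697² = 95.45 µm

P80 = 95.4 µm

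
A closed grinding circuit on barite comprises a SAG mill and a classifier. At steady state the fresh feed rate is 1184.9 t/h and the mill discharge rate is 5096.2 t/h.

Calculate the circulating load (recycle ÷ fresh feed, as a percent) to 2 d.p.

Mill node: discharge = fresh + recycle.
R = M − F = 5096.2 − 1184.9 = 3911.3 t/h
CL = 100·R/F = 100·3911.3/1184.9 = 330.10 %

CL = 330.10 %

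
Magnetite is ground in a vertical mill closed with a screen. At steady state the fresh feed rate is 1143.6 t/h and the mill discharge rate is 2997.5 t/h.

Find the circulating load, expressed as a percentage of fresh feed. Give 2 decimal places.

Steady state: M = F + R.
R = M − F = 2997.5 − 1143.6 = 1853.9 t/h
CL = 100·R/F = 100·1853.9/1143.6 = 162.11 %

CL = 162.11 %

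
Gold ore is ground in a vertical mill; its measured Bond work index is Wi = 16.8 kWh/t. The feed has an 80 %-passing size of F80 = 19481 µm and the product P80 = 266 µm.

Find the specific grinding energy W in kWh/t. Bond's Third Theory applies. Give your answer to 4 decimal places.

W = 10 Wi (P80^-0.5 − F80^-0.5)
1/√266 = 0.061314;  1/√19481 = 0.007165
W = 10·16.8·(0.061314 − 0.007165) = 9.0971 kWh/t

W = 9.0971 kWh/t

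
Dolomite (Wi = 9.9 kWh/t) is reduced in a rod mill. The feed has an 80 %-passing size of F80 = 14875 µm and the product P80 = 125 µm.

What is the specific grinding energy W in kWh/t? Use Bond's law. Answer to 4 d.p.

W = 8.0431 kWh/t

W = 10 Wi (P80^-0.5 − F80^-0.5)
1/√125 = 0.089443;  1/√14875 = 0.008199
W = 10·9.9·(0.089443 − 0.008199) = 8.0431 kWh/t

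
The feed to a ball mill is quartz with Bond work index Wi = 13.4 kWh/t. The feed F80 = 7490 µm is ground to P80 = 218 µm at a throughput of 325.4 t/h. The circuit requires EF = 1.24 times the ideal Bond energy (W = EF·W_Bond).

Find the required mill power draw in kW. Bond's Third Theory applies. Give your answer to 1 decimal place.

Bond: W = 10·Wi·(1/√P80 − 1/√F80)
W = 10·13.4·(1/√218 − 1/√7490) = 10·13.4·(0.056174) = 7.5273 kWh/t
Corrected W = EF·W_Bond = 1.24·7.5273 = 9.3338 kWh/t
Mill draw = 9.3338 × 325.4 = 3037.2 kW

P = 3037.2 kW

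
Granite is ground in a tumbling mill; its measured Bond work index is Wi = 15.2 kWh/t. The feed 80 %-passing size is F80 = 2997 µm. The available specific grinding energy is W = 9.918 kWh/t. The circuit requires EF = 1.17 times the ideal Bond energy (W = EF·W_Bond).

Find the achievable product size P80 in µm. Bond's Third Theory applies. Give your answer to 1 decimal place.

P80 = 182.4 µm

W_Bond = 10·Wi·(1/√P₈₀ − 1/√F₈₀)
W_Bond = W / EF = 9.918 / 1.17 = 8.4769 kWh/t
⇒ 1/√P80 = W_Bond/(10·Wi) + 1/√F80
  = 8.4769/(10·15.2) + 1/√2997 = 0.055769 + 0.018267 = 0.074036
P80 = (1/0.074036)² = 13.5070² = 182.44 µm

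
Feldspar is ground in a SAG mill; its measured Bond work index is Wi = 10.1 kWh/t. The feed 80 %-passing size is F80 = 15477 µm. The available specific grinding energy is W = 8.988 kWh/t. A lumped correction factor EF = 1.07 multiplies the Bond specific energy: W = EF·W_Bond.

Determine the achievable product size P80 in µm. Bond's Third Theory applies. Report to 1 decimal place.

W = 10·Wi·(P80^(-½) − F80^(-½))
W_Bond = W / EF = 8.988 / 1.07 = 8.4000 kWh/t
P80^-0.5 = F80^-0.5 + W_Bond/(10 Wi)
  = 8.4000/(10·10.1) + 1/√15477 = 0.083168 + 0.008038 = 0.091206
P80 = (1/0.091206)² = 10.9641² = 120.21 µm

P80 = 120.2 µm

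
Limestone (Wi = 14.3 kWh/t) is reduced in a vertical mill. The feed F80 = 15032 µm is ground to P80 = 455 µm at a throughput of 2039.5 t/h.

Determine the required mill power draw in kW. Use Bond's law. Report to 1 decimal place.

P = 11293.9 kW

W = 10·Wi·[P80^(−½) − F80^(−½)]
W = 10·14.3·(1/√455 − 1/√15032) = 10·14.3·(0.038724) = 5.5376 kWh/t
P = W·T = 5.5376·2039.5 = 11293.9 kW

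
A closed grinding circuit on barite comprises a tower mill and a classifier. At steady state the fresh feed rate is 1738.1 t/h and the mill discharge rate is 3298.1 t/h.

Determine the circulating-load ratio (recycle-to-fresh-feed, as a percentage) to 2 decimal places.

CL = 89.75 %

M = F + R at steady state, so:
R = M − F = 3298.1 − 1738.1 = 1560.0 t/h
CL = 100·R/F = 100·1560.0/1738.1 = 89.75 %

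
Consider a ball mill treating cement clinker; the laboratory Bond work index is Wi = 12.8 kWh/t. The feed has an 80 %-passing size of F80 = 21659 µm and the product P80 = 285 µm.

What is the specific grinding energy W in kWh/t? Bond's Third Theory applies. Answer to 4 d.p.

W = 10 Wi (P80^-0.5 − F80^-0.5)
1/√285 = 0.059235;  1/√21659 = 0.006795
W = 10·12.8·(0.059235 − 0.006795) = 6.7123 kWh/t

W = 6.7123 kWh/t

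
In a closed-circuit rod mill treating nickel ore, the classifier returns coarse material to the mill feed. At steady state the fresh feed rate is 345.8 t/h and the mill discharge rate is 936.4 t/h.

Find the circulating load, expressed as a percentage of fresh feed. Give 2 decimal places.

CL = 170.79 %

Mill node: discharge = fresh + recycle.
R = M − F = 936.4 − 345.8 = 590.6 t/h
CL = 100·R/F = 100·590.6/345.8 = 170.79 %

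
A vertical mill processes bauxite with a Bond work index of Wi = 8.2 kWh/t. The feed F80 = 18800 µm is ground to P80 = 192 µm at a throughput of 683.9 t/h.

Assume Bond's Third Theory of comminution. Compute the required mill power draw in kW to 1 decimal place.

P = 3638.2 kW

W = 10·Wi·[P80^(−½) − F80^(−½)]
W = 10·8.2·(1/√192 − 1/√18800) = 10·8.2·(0.064876) = 5.3198 kWh/t
P_mill = W·ṁ = 5.3198·683.9 = 3638.2 kW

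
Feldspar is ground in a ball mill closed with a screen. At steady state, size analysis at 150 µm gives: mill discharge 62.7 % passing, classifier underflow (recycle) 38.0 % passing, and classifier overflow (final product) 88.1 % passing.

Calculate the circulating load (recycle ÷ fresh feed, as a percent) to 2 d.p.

CL = 102.83 %

Balance %-passing 150 µm (r = R/F):
d + r·d = r·u + o → r(d−u) = o−d
r = (88.1 − 62.7)/(62.7 − 38.0) = 25.4/24.7 = 1.0283
CL = 100·r = 102.83 %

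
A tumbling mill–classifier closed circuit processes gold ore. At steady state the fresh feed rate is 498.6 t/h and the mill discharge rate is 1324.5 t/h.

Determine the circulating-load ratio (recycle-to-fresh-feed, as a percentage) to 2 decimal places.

Steady state: M = F + R.
R = M − F = 1324.5 − 498.6 = 825.9 t/h
CL = 100·R/F = 100·825.9/498.6 = 165.64 %

CL = 165.64 %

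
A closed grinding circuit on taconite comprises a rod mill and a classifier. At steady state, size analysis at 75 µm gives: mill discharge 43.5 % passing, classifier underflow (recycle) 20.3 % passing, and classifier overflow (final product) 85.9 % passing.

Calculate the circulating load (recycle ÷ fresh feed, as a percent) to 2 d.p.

CL = 182.76 %

Mass balance on the −75 µm fraction:
Fd + Rd = Ru + Fo ⇒ R/F = (o−d)/(d−u)
r = (85.9 − 43.5)/(43.5 − 20.3) = 42.4/23.2 = 1.8276
CL = 100·r = 182.76 %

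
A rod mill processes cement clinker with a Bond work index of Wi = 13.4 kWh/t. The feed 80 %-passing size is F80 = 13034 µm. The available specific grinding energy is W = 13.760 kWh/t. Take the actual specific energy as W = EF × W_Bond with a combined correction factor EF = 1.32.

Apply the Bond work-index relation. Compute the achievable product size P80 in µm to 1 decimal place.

P80 = 133.5 µm

W_Bond = 10·Wi·(1/√P₈₀ − 1/√F₈₀)
W_Bond = W / EF = 13.760 / 1.32 = 10.4242 kWh/t
P80^-0.5 = F80^-0.5 + W_Bond/(10 Wi)
  = 10.4242/(10·13.4) + 1/√13034 = 0.077793 + 0.008759 = 0.086552
P80 = (1/0.086552)² = 11.5537² = 133.49 µm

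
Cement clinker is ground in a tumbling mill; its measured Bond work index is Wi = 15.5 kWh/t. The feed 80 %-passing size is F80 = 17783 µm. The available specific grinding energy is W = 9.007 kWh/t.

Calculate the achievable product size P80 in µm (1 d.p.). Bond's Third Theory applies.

P80 = 232.3 µm

Bond: W = 10·Wi·(1/√P80 − 1/√F80)
P80^(−½) = W/(10 Wi) + F80^(−½)
  = 9.0070/(10·15.5) + 1/√17783 = 0.058110 + 0.007499 = 0.065609
P80 = (1/0.065609)² = 15.2419² = 232.32 µm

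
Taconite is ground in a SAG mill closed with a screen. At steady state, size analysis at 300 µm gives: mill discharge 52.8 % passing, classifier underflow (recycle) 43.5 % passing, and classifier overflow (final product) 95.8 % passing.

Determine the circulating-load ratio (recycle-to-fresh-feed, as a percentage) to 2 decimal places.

Balance %-passing 300 µm (r = R/F):
Fd + Rd = Ru + Fo ⇒ R/F = (o−d)/(d−u)
r = (95.8 − 52.8)/(52.8 − 43.5) = 43.0/9.3 = 4.6237
CL = 100·r = 462.37 %

CL = 462.37 %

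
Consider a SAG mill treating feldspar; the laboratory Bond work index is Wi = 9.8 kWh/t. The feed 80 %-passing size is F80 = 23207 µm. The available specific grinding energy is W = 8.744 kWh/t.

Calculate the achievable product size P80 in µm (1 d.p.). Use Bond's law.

W_Bond = 10·Wi·(1/√P₈₀ − 1/√F₈₀)
P80^(−½) = W/(10 Wi) + F80^(−½)
  = 8.7440/(10·9.8) + 1/√23207 = 0.089224 + 0.006564 = 0.095789
P80 = (1/0.095789)² = 10.4396² = 108.99 µm

P80 = 109.0 µm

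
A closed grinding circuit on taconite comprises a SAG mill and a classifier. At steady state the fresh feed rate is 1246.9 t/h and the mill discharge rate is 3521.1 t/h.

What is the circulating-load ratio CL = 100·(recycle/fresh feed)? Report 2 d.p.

CL = 182.39 %

Steady state: M = F + R.
R = M − F = 3521.1 − 1246.9 = 2274.2 t/h
CL = 100·R/F = 100·2274.2/1246.9 = 182.39 %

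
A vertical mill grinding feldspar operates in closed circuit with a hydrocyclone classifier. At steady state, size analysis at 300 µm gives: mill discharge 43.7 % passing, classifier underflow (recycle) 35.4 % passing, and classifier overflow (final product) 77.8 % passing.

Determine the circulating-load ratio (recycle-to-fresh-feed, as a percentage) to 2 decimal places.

CL = 410.84 %

Mass balance on the −300 µm fraction:
(1+r)d = ru + o → r = (o−d)/(d−u)
r = (77.8 − 43.7)/(43.7 − 35.4) = 34.1/8.3 = 4.1084
CL = 100·r = 410.84 %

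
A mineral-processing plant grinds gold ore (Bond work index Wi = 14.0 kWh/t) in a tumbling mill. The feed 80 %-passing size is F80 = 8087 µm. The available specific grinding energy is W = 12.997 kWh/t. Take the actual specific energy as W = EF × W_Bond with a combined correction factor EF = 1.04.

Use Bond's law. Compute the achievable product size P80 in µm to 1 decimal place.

W = 10 Wi (1/√P80 − 1/√F80)  [Bond]
W_Bond = W / EF = 12.997 / 1.04 = 12.4971 kWh/t
P80^(−½) = W_Bond/(10 Wi) + F80^(−½)
  = 12.4971/(10·14.0) + 1/√8087 = 0.089265 + 0.011120 = 0.100385
P80 = (1/0.100385)² = 9.9616² = 99.23 µm

P80 = 99.2 µm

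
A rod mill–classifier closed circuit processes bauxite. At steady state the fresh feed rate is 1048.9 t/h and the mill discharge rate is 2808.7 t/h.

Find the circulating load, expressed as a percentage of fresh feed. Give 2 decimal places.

CL = 167.78 %

Steady state: M = F + R.
R = M − F = 2808.7 − 1048.9 = 1759.8 t/h
CL = 100·R/F = 100·1759.8/1048.9 = 167.78 %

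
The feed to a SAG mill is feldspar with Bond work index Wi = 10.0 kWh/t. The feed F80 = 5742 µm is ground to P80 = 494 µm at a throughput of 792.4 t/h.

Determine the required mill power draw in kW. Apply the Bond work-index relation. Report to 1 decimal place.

P = 2519.5 kW

Bond:  W = 10 Wi (1/√P − 1/√F)
W = 10·10.0·(1/√494 − 1/√5742) = 10·10.0·(0.031795) = 3.1795 kWh/t
P_mill = W·ṁ = 3.1795·792.4 = 2519.5 kW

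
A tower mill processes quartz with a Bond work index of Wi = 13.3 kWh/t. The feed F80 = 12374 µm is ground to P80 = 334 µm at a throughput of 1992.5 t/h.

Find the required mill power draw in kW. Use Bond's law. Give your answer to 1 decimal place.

W = 10 Wi (1/√P80 − 1/√F80)  [Bond]
W = 10·13.3·(1/√334 − 1/√12374) = 10·13.3·(0.045728) = 6.0818 kWh/t
Mill draw = 6.0818 × 1992.5 = 12118.0 kW

P = 12118.0 kW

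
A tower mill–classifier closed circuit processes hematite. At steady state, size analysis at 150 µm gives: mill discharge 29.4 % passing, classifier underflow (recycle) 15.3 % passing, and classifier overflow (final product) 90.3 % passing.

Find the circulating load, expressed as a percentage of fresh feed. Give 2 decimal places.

CL = 431.91 %

Classifier node, passing 150 µm:
Fd + Rd = Ru + Fo ⇒ R/F = (o−d)/(d−u)
r = (90.3 − 29.4)/(29.4 − 15.3) = 60.9/14.1 = 4.3191
CL = 100·r = 431.91 %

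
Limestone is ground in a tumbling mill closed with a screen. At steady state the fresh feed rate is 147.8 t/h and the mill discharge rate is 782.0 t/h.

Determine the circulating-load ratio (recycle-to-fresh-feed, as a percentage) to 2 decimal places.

Discharge = new feed + return, hence
R = M − F = 782.0 − 147.8 = 634.2 t/h
CL = 100·R/F = 100·634.2/147.8 = 429.09 %

CL = 429.09 %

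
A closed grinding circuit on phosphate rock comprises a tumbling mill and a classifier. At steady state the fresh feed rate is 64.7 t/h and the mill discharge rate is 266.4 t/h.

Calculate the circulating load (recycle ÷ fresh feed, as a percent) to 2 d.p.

Mill node: discharge = fresh + recycle.
R = M − F = 266.4 − 64.7 = 201.7 t/h
CL = 100·R/F = 100·201.7/64.7 = 311.75 %

CL = 311.75 %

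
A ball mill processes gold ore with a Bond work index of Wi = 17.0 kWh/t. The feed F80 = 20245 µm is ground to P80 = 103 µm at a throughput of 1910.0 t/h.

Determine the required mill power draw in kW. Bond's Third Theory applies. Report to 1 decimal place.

P = 29711.6 kW

W = 10·Wi·[P80^(−½) − F80^(−½)]
W = 10·17.0·(1/√103 − 1/√20245) = 10·17.0·(0.091505) = 15.5558 kWh/t
P = W·T = 15.5558·1910.0 = 29711.6 kW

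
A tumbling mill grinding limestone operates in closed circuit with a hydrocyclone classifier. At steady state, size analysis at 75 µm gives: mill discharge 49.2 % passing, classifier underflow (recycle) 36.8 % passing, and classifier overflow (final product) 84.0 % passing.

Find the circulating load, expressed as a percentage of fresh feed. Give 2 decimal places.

Two-product formula at 75 µm:
Fd + Rd = Ru + Fo ⇒ R/F = (o−d)/(d−u)
r = (84.0 − 49.2)/(49.2 − 36.8) = 34.8/12.4 = 2.8065
CL = 100·r = 280.65 %

CL = 280.65 %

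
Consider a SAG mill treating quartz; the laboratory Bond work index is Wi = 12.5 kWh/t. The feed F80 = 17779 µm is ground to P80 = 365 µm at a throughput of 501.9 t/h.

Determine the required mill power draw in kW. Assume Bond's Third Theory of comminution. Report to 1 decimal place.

W = 10 Wi (P80^-0.5 − F80^-0.5)
W = 10·12.5·(1/√365 − 1/√17779) = 10·12.5·(0.044843) = 5.6053 kWh/t
P_mill = W·ṁ = 5.6053·501.9 = 2813.3 kW

P = 2813.3 kW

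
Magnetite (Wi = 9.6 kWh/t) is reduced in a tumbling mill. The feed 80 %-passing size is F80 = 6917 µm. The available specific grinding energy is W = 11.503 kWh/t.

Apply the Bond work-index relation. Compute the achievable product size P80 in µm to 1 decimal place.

W = 10·Wi·[P80^(−½) − F80^(−½)]
P80^-0.5 = F80^-0.5 + W/(10 Wi)
  = 11.5030/(10·9.6) + 1/√6917 = 0.119823 + 0.012024 = 0.131847
P80 = (1/0.131847)² = 7.5846² = 57.53 µm

P80 = 57.5 µm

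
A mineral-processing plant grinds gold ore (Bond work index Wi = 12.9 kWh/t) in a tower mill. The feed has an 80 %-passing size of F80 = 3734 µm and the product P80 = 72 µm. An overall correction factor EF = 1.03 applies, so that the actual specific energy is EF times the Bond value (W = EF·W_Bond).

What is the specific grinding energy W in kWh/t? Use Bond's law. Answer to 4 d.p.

W = 10 Wi (1/√P80 − 1/√F80)  [Bond]
1/√72 = 0.117851;  1/√3734 = 0.016365
W = 10·12.9·(0.117851 − 0.016365) = 13.0917 kWh/t
With EF = 1.03: W = 13.0917·1.03 = 13.4845 kWh/t

W = 13.4845 kWh/t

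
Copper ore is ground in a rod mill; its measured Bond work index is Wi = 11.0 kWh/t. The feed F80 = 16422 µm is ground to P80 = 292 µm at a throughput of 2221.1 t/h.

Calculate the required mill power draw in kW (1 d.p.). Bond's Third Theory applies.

P = 12391.3 kW

Bond: W = 10·Wi·(1/√P80 − 1/√F80)
W = 10·11.0·(1/√292 − 1/√16422) = 10·11.0·(0.050717) = 5.5789 kWh/t
Mill draw = 5.5789 × 2221.1 = 12391.3 kW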